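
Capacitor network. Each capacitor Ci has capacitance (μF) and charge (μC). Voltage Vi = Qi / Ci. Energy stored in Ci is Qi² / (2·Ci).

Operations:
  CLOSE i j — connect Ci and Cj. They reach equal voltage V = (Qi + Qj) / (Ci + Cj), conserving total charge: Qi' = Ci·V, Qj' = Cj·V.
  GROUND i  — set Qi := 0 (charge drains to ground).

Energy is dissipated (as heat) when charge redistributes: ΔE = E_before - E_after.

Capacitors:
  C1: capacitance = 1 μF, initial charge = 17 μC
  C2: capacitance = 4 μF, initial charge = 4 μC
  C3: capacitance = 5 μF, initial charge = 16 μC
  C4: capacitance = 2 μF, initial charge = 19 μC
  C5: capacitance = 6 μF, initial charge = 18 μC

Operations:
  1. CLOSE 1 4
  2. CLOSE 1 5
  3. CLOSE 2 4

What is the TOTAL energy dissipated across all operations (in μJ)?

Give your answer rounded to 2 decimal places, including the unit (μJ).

Answer: 134.13 μJ

Derivation:
Initial: C1(1μF, Q=17μC, V=17.00V), C2(4μF, Q=4μC, V=1.00V), C3(5μF, Q=16μC, V=3.20V), C4(2μF, Q=19μC, V=9.50V), C5(6μF, Q=18μC, V=3.00V)
Op 1: CLOSE 1-4: Q_total=36.00, C_total=3.00, V=12.00; Q1=12.00, Q4=24.00; dissipated=18.750
Op 2: CLOSE 1-5: Q_total=30.00, C_total=7.00, V=4.29; Q1=4.29, Q5=25.71; dissipated=34.714
Op 3: CLOSE 2-4: Q_total=28.00, C_total=6.00, V=4.67; Q2=18.67, Q4=9.33; dissipated=80.667
Total dissipated: 134.131 μJ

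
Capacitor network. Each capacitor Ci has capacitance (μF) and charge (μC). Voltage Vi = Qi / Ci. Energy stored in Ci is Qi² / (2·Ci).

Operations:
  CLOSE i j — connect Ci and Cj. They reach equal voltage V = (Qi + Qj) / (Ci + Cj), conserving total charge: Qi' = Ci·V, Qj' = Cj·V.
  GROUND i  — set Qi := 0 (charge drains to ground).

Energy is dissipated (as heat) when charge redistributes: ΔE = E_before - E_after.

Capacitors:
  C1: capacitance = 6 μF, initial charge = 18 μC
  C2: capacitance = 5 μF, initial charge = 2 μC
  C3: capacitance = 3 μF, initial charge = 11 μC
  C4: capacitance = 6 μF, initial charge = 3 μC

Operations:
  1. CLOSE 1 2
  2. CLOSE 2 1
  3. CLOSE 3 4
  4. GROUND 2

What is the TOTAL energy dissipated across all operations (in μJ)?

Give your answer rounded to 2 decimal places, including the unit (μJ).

Answer: 27.51 μJ

Derivation:
Initial: C1(6μF, Q=18μC, V=3.00V), C2(5μF, Q=2μC, V=0.40V), C3(3μF, Q=11μC, V=3.67V), C4(6μF, Q=3μC, V=0.50V)
Op 1: CLOSE 1-2: Q_total=20.00, C_total=11.00, V=1.82; Q1=10.91, Q2=9.09; dissipated=9.218
Op 2: CLOSE 2-1: Q_total=20.00, C_total=11.00, V=1.82; Q2=9.09, Q1=10.91; dissipated=0.000
Op 3: CLOSE 3-4: Q_total=14.00, C_total=9.00, V=1.56; Q3=4.67, Q4=9.33; dissipated=10.028
Op 4: GROUND 2: Q2=0; energy lost=8.264
Total dissipated: 27.510 μJ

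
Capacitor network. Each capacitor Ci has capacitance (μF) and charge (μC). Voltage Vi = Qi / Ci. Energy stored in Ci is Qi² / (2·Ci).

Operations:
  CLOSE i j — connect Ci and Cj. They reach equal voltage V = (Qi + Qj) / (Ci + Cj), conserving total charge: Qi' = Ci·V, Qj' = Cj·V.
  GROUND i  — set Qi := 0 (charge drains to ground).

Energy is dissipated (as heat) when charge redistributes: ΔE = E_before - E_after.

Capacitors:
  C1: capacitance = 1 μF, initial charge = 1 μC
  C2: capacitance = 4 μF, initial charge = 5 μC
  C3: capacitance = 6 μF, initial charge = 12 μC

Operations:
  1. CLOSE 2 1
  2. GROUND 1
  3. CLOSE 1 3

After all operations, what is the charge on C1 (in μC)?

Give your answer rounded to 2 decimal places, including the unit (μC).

Initial: C1(1μF, Q=1μC, V=1.00V), C2(4μF, Q=5μC, V=1.25V), C3(6μF, Q=12μC, V=2.00V)
Op 1: CLOSE 2-1: Q_total=6.00, C_total=5.00, V=1.20; Q2=4.80, Q1=1.20; dissipated=0.025
Op 2: GROUND 1: Q1=0; energy lost=0.720
Op 3: CLOSE 1-3: Q_total=12.00, C_total=7.00, V=1.71; Q1=1.71, Q3=10.29; dissipated=1.714
Final charges: Q1=1.71, Q2=4.80, Q3=10.29

Answer: 1.71 μC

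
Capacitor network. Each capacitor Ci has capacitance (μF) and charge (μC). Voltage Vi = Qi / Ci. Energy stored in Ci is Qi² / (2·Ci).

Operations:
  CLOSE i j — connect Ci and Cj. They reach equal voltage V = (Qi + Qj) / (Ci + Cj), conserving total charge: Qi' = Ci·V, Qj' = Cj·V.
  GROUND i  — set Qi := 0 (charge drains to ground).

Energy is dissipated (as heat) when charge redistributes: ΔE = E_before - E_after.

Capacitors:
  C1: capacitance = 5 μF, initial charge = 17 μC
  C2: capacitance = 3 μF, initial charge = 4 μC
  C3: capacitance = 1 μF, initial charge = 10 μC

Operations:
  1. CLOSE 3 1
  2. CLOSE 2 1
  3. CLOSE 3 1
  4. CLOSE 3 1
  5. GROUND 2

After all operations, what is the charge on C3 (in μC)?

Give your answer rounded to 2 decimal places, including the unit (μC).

Answer: 3.51 μC

Derivation:
Initial: C1(5μF, Q=17μC, V=3.40V), C2(3μF, Q=4μC, V=1.33V), C3(1μF, Q=10μC, V=10.00V)
Op 1: CLOSE 3-1: Q_total=27.00, C_total=6.00, V=4.50; Q3=4.50, Q1=22.50; dissipated=18.150
Op 2: CLOSE 2-1: Q_total=26.50, C_total=8.00, V=3.31; Q2=9.94, Q1=16.56; dissipated=9.401
Op 3: CLOSE 3-1: Q_total=21.06, C_total=6.00, V=3.51; Q3=3.51, Q1=17.55; dissipated=0.588
Op 4: CLOSE 3-1: Q_total=21.06, C_total=6.00, V=3.51; Q3=3.51, Q1=17.55; dissipated=0.000
Op 5: GROUND 2: Q2=0; energy lost=16.459
Final charges: Q1=17.55, Q2=0.00, Q3=3.51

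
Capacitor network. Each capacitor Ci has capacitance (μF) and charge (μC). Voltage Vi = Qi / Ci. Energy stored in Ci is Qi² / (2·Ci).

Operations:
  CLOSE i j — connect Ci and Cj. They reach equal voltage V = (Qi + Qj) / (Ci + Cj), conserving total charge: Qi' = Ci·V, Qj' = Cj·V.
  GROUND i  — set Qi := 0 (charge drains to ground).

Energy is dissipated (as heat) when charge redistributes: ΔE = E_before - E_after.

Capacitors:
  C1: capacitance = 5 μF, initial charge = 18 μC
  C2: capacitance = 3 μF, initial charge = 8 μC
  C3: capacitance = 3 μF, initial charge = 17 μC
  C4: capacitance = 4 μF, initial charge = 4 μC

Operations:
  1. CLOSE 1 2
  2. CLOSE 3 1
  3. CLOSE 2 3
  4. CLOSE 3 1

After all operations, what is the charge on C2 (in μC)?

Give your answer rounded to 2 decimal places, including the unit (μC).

Answer: 11.11 μC

Derivation:
Initial: C1(5μF, Q=18μC, V=3.60V), C2(3μF, Q=8μC, V=2.67V), C3(3μF, Q=17μC, V=5.67V), C4(4μF, Q=4μC, V=1.00V)
Op 1: CLOSE 1-2: Q_total=26.00, C_total=8.00, V=3.25; Q1=16.25, Q2=9.75; dissipated=0.817
Op 2: CLOSE 3-1: Q_total=33.25, C_total=8.00, V=4.16; Q3=12.47, Q1=20.78; dissipated=5.475
Op 3: CLOSE 2-3: Q_total=22.22, C_total=6.00, V=3.70; Q2=11.11, Q3=11.11; dissipated=0.616
Op 4: CLOSE 3-1: Q_total=31.89, C_total=8.00, V=3.99; Q3=11.96, Q1=19.93; dissipated=0.192
Final charges: Q1=19.93, Q2=11.11, Q3=11.96, Q4=4.00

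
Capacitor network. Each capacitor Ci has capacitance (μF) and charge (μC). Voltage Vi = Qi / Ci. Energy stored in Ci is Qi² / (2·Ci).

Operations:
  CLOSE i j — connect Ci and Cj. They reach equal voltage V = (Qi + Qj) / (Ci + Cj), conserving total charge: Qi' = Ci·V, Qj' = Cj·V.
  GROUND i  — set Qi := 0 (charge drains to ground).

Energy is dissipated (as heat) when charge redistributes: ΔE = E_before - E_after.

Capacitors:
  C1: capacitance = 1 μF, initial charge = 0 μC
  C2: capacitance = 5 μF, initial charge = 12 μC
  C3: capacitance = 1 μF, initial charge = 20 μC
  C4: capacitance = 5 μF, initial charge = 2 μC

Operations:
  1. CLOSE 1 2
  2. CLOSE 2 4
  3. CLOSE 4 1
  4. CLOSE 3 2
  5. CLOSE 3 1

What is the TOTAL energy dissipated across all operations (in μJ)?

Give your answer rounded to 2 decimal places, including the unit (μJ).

Answer: 155.38 μJ

Derivation:
Initial: C1(1μF, Q=0μC, V=0.00V), C2(5μF, Q=12μC, V=2.40V), C3(1μF, Q=20μC, V=20.00V), C4(5μF, Q=2μC, V=0.40V)
Op 1: CLOSE 1-2: Q_total=12.00, C_total=6.00, V=2.00; Q1=2.00, Q2=10.00; dissipated=2.400
Op 2: CLOSE 2-4: Q_total=12.00, C_total=10.00, V=1.20; Q2=6.00, Q4=6.00; dissipated=3.200
Op 3: CLOSE 4-1: Q_total=8.00, C_total=6.00, V=1.33; Q4=6.67, Q1=1.33; dissipated=0.267
Op 4: CLOSE 3-2: Q_total=26.00, C_total=6.00, V=4.33; Q3=4.33, Q2=21.67; dissipated=147.267
Op 5: CLOSE 3-1: Q_total=5.67, C_total=2.00, V=2.83; Q3=2.83, Q1=2.83; dissipated=2.250
Total dissipated: 155.383 μJ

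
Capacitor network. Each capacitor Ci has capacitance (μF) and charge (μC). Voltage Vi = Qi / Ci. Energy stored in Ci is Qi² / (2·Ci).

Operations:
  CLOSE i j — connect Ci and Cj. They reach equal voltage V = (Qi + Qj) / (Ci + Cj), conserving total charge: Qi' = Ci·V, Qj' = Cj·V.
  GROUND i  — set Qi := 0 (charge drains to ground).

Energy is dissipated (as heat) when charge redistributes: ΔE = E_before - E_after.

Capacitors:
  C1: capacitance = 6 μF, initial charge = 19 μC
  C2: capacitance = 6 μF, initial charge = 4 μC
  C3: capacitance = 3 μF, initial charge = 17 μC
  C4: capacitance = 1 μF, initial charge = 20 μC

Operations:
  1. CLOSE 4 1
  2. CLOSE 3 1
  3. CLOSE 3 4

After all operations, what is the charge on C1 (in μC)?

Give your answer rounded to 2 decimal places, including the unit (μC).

Answer: 33.62 μC

Derivation:
Initial: C1(6μF, Q=19μC, V=3.17V), C2(6μF, Q=4μC, V=0.67V), C3(3μF, Q=17μC, V=5.67V), C4(1μF, Q=20μC, V=20.00V)
Op 1: CLOSE 4-1: Q_total=39.00, C_total=7.00, V=5.57; Q4=5.57, Q1=33.43; dissipated=121.440
Op 2: CLOSE 3-1: Q_total=50.43, C_total=9.00, V=5.60; Q3=16.81, Q1=33.62; dissipated=0.009
Op 3: CLOSE 3-4: Q_total=22.38, C_total=4.00, V=5.60; Q3=16.79, Q4=5.60; dissipated=0.000
Final charges: Q1=33.62, Q2=4.00, Q3=16.79, Q4=5.60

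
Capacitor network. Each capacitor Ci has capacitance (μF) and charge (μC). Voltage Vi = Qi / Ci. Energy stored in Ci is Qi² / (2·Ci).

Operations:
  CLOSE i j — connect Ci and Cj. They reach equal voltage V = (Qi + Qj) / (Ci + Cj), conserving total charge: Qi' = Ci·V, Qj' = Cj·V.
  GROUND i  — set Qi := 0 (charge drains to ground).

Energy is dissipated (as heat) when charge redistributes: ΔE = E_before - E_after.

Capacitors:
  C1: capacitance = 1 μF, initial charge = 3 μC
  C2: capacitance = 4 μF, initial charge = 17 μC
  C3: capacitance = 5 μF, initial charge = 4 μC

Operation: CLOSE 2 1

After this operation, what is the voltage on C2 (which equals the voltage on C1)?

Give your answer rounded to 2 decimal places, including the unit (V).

Initial: C1(1μF, Q=3μC, V=3.00V), C2(4μF, Q=17μC, V=4.25V), C3(5μF, Q=4μC, V=0.80V)
Op 1: CLOSE 2-1: Q_total=20.00, C_total=5.00, V=4.00; Q2=16.00, Q1=4.00; dissipated=0.625

Answer: 4.00 V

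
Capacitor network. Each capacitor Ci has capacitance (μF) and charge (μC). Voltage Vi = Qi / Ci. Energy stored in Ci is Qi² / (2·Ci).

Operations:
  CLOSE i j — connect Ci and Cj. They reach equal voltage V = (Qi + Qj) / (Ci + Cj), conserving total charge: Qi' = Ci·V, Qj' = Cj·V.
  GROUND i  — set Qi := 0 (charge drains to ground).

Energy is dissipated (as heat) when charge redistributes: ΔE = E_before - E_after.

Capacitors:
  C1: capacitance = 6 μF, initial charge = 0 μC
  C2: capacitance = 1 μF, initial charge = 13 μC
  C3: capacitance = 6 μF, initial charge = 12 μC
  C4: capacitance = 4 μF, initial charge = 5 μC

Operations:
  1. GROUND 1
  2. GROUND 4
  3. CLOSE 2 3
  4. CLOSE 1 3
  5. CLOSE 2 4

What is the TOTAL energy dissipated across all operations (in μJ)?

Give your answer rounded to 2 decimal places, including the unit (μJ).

Answer: 79.22 μJ

Derivation:
Initial: C1(6μF, Q=0μC, V=0.00V), C2(1μF, Q=13μC, V=13.00V), C3(6μF, Q=12μC, V=2.00V), C4(4μF, Q=5μC, V=1.25V)
Op 1: GROUND 1: Q1=0; energy lost=0.000
Op 2: GROUND 4: Q4=0; energy lost=3.125
Op 3: CLOSE 2-3: Q_total=25.00, C_total=7.00, V=3.57; Q2=3.57, Q3=21.43; dissipated=51.857
Op 4: CLOSE 1-3: Q_total=21.43, C_total=12.00, V=1.79; Q1=10.71, Q3=10.71; dissipated=19.133
Op 5: CLOSE 2-4: Q_total=3.57, C_total=5.00, V=0.71; Q2=0.71, Q4=2.86; dissipated=5.102
Total dissipated: 79.217 μJ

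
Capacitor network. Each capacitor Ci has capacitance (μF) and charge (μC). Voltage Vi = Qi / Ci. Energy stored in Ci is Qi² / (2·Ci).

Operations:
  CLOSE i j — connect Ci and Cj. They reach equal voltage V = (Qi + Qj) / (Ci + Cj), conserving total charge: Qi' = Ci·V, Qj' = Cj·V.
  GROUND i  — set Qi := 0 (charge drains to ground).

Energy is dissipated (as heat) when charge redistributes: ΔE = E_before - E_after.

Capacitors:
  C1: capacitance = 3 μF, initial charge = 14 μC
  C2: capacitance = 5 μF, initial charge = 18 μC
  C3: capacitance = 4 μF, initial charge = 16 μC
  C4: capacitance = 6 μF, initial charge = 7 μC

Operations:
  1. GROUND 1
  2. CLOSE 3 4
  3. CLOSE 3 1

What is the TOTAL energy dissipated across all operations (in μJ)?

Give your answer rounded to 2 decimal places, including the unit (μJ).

Answer: 46.83 μJ

Derivation:
Initial: C1(3μF, Q=14μC, V=4.67V), C2(5μF, Q=18μC, V=3.60V), C3(4μF, Q=16μC, V=4.00V), C4(6μF, Q=7μC, V=1.17V)
Op 1: GROUND 1: Q1=0; energy lost=32.667
Op 2: CLOSE 3-4: Q_total=23.00, C_total=10.00, V=2.30; Q3=9.20, Q4=13.80; dissipated=9.633
Op 3: CLOSE 3-1: Q_total=9.20, C_total=7.00, V=1.31; Q3=5.26, Q1=3.94; dissipated=4.534
Total dissipated: 46.834 μJ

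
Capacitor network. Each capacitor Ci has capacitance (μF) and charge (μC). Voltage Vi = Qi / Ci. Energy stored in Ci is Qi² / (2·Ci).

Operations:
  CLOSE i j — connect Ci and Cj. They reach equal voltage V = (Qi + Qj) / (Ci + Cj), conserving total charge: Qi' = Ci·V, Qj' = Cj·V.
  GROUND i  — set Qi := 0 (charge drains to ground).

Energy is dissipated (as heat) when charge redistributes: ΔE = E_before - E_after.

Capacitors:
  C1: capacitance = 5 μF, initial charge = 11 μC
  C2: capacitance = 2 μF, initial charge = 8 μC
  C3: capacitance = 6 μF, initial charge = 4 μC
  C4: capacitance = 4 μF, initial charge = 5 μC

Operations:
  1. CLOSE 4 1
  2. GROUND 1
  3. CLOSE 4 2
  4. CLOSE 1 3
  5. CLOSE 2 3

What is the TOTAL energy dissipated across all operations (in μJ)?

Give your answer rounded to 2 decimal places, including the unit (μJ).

Initial: C1(5μF, Q=11μC, V=2.20V), C2(2μF, Q=8μC, V=4.00V), C3(6μF, Q=4μC, V=0.67V), C4(4μF, Q=5μC, V=1.25V)
Op 1: CLOSE 4-1: Q_total=16.00, C_total=9.00, V=1.78; Q4=7.11, Q1=8.89; dissipated=1.003
Op 2: GROUND 1: Q1=0; energy lost=7.901
Op 3: CLOSE 4-2: Q_total=15.11, C_total=6.00, V=2.52; Q4=10.07, Q2=5.04; dissipated=3.292
Op 4: CLOSE 1-3: Q_total=4.00, C_total=11.00, V=0.36; Q1=1.82, Q3=2.18; dissipated=0.606
Op 5: CLOSE 2-3: Q_total=7.22, C_total=8.00, V=0.90; Q2=1.80, Q3=5.41; dissipated=3.483
Total dissipated: 16.285 μJ

Answer: 16.28 μJ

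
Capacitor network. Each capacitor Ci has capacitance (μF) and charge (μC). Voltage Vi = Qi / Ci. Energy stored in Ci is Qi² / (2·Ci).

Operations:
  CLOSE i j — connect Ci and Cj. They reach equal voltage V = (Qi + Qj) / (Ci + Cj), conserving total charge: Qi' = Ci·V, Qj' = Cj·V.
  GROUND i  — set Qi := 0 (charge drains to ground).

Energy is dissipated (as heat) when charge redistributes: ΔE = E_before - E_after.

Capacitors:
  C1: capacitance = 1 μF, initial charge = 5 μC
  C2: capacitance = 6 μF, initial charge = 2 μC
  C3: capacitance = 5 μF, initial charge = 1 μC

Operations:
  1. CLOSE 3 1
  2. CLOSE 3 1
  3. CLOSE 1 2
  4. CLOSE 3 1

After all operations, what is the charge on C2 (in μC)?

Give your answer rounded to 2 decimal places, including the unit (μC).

Answer: 2.57 μC

Derivation:
Initial: C1(1μF, Q=5μC, V=5.00V), C2(6μF, Q=2μC, V=0.33V), C3(5μF, Q=1μC, V=0.20V)
Op 1: CLOSE 3-1: Q_total=6.00, C_total=6.00, V=1.00; Q3=5.00, Q1=1.00; dissipated=9.600
Op 2: CLOSE 3-1: Q_total=6.00, C_total=6.00, V=1.00; Q3=5.00, Q1=1.00; dissipated=0.000
Op 3: CLOSE 1-2: Q_total=3.00, C_total=7.00, V=0.43; Q1=0.43, Q2=2.57; dissipated=0.190
Op 4: CLOSE 3-1: Q_total=5.43, C_total=6.00, V=0.90; Q3=4.52, Q1=0.90; dissipated=0.136
Final charges: Q1=0.90, Q2=2.57, Q3=4.52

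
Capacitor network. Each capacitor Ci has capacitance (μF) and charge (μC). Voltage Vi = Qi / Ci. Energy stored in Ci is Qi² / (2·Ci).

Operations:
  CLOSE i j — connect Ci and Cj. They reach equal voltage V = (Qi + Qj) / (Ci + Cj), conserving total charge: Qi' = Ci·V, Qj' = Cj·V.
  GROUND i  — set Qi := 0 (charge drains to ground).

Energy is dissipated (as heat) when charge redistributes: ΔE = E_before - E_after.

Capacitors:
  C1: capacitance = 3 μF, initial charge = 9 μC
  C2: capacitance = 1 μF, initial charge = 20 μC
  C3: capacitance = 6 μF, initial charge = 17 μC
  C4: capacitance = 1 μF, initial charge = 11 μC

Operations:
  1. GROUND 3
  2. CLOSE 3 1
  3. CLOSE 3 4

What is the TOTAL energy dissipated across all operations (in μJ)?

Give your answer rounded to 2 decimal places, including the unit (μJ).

Answer: 75.94 μJ

Derivation:
Initial: C1(3μF, Q=9μC, V=3.00V), C2(1μF, Q=20μC, V=20.00V), C3(6μF, Q=17μC, V=2.83V), C4(1μF, Q=11μC, V=11.00V)
Op 1: GROUND 3: Q3=0; energy lost=24.083
Op 2: CLOSE 3-1: Q_total=9.00, C_total=9.00, V=1.00; Q3=6.00, Q1=3.00; dissipated=9.000
Op 3: CLOSE 3-4: Q_total=17.00, C_total=7.00, V=2.43; Q3=14.57, Q4=2.43; dissipated=42.857
Total dissipated: 75.940 μJ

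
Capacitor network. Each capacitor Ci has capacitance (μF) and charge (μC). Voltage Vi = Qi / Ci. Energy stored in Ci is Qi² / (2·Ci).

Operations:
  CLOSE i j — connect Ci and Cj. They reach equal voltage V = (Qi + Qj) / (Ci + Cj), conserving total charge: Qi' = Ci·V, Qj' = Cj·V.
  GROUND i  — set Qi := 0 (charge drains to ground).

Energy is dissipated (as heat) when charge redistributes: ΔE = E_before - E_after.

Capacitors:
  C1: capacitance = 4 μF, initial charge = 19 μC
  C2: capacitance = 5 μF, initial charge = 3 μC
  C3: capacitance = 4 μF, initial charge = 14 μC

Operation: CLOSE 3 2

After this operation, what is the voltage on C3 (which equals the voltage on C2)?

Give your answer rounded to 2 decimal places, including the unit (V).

Answer: 1.89 V

Derivation:
Initial: C1(4μF, Q=19μC, V=4.75V), C2(5μF, Q=3μC, V=0.60V), C3(4μF, Q=14μC, V=3.50V)
Op 1: CLOSE 3-2: Q_total=17.00, C_total=9.00, V=1.89; Q3=7.56, Q2=9.44; dissipated=9.344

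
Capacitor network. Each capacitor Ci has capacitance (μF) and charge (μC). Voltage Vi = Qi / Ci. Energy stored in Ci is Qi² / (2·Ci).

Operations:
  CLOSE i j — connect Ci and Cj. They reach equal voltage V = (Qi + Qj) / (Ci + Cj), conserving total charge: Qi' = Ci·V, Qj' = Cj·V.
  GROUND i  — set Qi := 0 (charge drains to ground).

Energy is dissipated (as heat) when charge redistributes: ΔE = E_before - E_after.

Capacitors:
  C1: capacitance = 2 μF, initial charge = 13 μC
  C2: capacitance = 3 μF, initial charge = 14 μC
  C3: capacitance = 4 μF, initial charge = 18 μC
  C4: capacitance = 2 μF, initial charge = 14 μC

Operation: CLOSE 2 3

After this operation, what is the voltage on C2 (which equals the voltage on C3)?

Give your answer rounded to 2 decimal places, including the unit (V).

Answer: 4.57 V

Derivation:
Initial: C1(2μF, Q=13μC, V=6.50V), C2(3μF, Q=14μC, V=4.67V), C3(4μF, Q=18μC, V=4.50V), C4(2μF, Q=14μC, V=7.00V)
Op 1: CLOSE 2-3: Q_total=32.00, C_total=7.00, V=4.57; Q2=13.71, Q3=18.29; dissipated=0.024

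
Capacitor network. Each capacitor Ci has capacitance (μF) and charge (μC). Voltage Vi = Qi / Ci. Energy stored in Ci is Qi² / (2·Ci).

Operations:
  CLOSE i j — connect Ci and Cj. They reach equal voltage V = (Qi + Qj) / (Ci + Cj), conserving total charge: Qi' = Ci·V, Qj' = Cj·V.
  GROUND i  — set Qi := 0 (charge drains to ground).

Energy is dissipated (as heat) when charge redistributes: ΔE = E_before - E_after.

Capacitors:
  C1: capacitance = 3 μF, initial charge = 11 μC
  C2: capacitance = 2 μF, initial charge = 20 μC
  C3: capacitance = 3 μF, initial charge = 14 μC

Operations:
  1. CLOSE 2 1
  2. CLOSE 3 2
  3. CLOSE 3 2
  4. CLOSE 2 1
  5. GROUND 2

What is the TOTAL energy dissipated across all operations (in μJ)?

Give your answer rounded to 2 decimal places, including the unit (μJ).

Initial: C1(3μF, Q=11μC, V=3.67V), C2(2μF, Q=20μC, V=10.00V), C3(3μF, Q=14μC, V=4.67V)
Op 1: CLOSE 2-1: Q_total=31.00, C_total=5.00, V=6.20; Q2=12.40, Q1=18.60; dissipated=24.067
Op 2: CLOSE 3-2: Q_total=26.40, C_total=5.00, V=5.28; Q3=15.84, Q2=10.56; dissipated=1.411
Op 3: CLOSE 3-2: Q_total=26.40, C_total=5.00, V=5.28; Q3=15.84, Q2=10.56; dissipated=0.000
Op 4: CLOSE 2-1: Q_total=29.16, C_total=5.00, V=5.83; Q2=11.66, Q1=17.50; dissipated=0.508
Op 5: GROUND 2: Q2=0; energy lost=34.012
Total dissipated: 59.997 μJ

Answer: 60.00 μJ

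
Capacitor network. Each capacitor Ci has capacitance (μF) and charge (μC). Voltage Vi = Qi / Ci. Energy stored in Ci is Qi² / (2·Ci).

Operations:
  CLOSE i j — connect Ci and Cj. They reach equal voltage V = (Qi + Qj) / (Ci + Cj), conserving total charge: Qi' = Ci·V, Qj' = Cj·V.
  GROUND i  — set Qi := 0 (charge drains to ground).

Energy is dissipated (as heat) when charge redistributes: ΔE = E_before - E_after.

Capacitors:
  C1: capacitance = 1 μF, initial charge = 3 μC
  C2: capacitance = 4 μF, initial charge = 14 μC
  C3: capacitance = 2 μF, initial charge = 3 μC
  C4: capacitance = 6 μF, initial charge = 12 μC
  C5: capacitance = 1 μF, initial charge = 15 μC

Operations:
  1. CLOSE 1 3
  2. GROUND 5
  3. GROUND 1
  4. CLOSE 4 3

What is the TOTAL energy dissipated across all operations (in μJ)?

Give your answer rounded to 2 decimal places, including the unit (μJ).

Answer: 115.25 μJ

Derivation:
Initial: C1(1μF, Q=3μC, V=3.00V), C2(4μF, Q=14μC, V=3.50V), C3(2μF, Q=3μC, V=1.50V), C4(6μF, Q=12μC, V=2.00V), C5(1μF, Q=15μC, V=15.00V)
Op 1: CLOSE 1-3: Q_total=6.00, C_total=3.00, V=2.00; Q1=2.00, Q3=4.00; dissipated=0.750
Op 2: GROUND 5: Q5=0; energy lost=112.500
Op 3: GROUND 1: Q1=0; energy lost=2.000
Op 4: CLOSE 4-3: Q_total=16.00, C_total=8.00, V=2.00; Q4=12.00, Q3=4.00; dissipated=0.000
Total dissipated: 115.250 μJ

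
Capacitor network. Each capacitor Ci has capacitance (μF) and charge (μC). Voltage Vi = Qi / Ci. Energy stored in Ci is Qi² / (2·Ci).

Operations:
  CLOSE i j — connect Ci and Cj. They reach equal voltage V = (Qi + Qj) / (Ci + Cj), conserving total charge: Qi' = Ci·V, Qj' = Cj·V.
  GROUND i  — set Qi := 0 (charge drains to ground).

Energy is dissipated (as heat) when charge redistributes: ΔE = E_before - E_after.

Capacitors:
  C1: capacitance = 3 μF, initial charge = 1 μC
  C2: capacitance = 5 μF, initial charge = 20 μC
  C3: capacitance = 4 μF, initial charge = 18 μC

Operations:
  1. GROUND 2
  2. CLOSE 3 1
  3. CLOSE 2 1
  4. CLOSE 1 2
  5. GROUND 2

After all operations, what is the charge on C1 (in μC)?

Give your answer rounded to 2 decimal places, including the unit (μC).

Initial: C1(3μF, Q=1μC, V=0.33V), C2(5μF, Q=20μC, V=4.00V), C3(4μF, Q=18μC, V=4.50V)
Op 1: GROUND 2: Q2=0; energy lost=40.000
Op 2: CLOSE 3-1: Q_total=19.00, C_total=7.00, V=2.71; Q3=10.86, Q1=8.14; dissipated=14.881
Op 3: CLOSE 2-1: Q_total=8.14, C_total=8.00, V=1.02; Q2=5.09, Q1=3.05; dissipated=6.907
Op 4: CLOSE 1-2: Q_total=8.14, C_total=8.00, V=1.02; Q1=3.05, Q2=5.09; dissipated=0.000
Op 5: GROUND 2: Q2=0; energy lost=2.590
Final charges: Q1=3.05, Q2=0.00, Q3=10.86

Answer: 3.05 μC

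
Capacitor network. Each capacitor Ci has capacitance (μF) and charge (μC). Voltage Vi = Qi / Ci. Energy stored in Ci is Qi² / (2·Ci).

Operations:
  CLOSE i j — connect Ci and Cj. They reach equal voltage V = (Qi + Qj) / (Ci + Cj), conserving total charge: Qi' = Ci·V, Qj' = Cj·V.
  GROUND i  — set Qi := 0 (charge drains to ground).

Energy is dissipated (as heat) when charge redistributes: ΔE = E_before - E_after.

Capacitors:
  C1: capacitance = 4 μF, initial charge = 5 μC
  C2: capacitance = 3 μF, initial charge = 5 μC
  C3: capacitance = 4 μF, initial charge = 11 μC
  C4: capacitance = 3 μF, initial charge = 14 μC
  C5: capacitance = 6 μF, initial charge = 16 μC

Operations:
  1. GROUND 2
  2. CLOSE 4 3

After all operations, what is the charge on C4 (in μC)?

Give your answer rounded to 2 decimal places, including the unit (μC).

Answer: 10.71 μC

Derivation:
Initial: C1(4μF, Q=5μC, V=1.25V), C2(3μF, Q=5μC, V=1.67V), C3(4μF, Q=11μC, V=2.75V), C4(3μF, Q=14μC, V=4.67V), C5(6μF, Q=16μC, V=2.67V)
Op 1: GROUND 2: Q2=0; energy lost=4.167
Op 2: CLOSE 4-3: Q_total=25.00, C_total=7.00, V=3.57; Q4=10.71, Q3=14.29; dissipated=3.149
Final charges: Q1=5.00, Q2=0.00, Q3=14.29, Q4=10.71, Q5=16.00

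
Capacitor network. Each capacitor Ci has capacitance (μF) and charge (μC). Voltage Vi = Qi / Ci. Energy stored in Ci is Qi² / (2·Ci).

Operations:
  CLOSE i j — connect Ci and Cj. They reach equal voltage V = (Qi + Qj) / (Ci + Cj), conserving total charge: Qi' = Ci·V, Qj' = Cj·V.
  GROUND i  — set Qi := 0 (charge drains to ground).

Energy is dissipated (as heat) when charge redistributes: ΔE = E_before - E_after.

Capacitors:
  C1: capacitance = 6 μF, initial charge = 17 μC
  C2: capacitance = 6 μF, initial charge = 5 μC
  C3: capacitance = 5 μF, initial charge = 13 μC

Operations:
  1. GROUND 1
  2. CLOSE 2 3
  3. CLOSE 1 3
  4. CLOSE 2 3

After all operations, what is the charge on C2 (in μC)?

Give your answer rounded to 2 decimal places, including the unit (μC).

Initial: C1(6μF, Q=17μC, V=2.83V), C2(6μF, Q=5μC, V=0.83V), C3(5μF, Q=13μC, V=2.60V)
Op 1: GROUND 1: Q1=0; energy lost=24.083
Op 2: CLOSE 2-3: Q_total=18.00, C_total=11.00, V=1.64; Q2=9.82, Q3=8.18; dissipated=4.256
Op 3: CLOSE 1-3: Q_total=8.18, C_total=11.00, V=0.74; Q1=4.46, Q3=3.72; dissipated=3.651
Op 4: CLOSE 2-3: Q_total=13.54, C_total=11.00, V=1.23; Q2=7.38, Q3=6.15; dissipated=1.086
Final charges: Q1=4.46, Q2=7.38, Q3=6.15

Answer: 7.38 μC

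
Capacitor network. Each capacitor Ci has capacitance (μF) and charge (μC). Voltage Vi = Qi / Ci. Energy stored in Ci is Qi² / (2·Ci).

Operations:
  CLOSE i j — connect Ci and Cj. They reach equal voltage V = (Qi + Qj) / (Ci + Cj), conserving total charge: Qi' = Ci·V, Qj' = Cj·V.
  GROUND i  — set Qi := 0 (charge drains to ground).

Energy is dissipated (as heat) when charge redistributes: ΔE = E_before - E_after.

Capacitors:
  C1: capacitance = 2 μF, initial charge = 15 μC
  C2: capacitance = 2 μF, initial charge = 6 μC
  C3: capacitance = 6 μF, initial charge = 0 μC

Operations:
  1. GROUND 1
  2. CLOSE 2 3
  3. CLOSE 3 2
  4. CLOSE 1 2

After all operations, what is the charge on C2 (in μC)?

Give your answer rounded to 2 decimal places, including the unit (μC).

Initial: C1(2μF, Q=15μC, V=7.50V), C2(2μF, Q=6μC, V=3.00V), C3(6μF, Q=0μC, V=0.00V)
Op 1: GROUND 1: Q1=0; energy lost=56.250
Op 2: CLOSE 2-3: Q_total=6.00, C_total=8.00, V=0.75; Q2=1.50, Q3=4.50; dissipated=6.750
Op 3: CLOSE 3-2: Q_total=6.00, C_total=8.00, V=0.75; Q3=4.50, Q2=1.50; dissipated=0.000
Op 4: CLOSE 1-2: Q_total=1.50, C_total=4.00, V=0.38; Q1=0.75, Q2=0.75; dissipated=0.281
Final charges: Q1=0.75, Q2=0.75, Q3=4.50

Answer: 0.75 μC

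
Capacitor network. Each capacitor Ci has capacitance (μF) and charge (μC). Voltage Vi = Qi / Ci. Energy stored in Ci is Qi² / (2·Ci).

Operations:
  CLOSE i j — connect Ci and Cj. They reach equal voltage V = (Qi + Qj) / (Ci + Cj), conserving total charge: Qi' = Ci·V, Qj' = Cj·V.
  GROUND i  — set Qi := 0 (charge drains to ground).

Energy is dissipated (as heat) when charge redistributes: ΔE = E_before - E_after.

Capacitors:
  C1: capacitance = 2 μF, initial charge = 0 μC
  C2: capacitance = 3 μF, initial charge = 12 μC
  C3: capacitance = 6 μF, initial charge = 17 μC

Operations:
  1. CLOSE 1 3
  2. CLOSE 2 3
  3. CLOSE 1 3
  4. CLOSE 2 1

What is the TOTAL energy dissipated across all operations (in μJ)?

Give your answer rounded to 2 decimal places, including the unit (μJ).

Answer: 9.84 μJ

Derivation:
Initial: C1(2μF, Q=0μC, V=0.00V), C2(3μF, Q=12μC, V=4.00V), C3(6μF, Q=17μC, V=2.83V)
Op 1: CLOSE 1-3: Q_total=17.00, C_total=8.00, V=2.12; Q1=4.25, Q3=12.75; dissipated=6.021
Op 2: CLOSE 2-3: Q_total=24.75, C_total=9.00, V=2.75; Q2=8.25, Q3=16.50; dissipated=3.516
Op 3: CLOSE 1-3: Q_total=20.75, C_total=8.00, V=2.59; Q1=5.19, Q3=15.56; dissipated=0.293
Op 4: CLOSE 2-1: Q_total=13.44, C_total=5.00, V=2.69; Q2=8.06, Q1=5.38; dissipated=0.015
Total dissipated: 9.844 μJ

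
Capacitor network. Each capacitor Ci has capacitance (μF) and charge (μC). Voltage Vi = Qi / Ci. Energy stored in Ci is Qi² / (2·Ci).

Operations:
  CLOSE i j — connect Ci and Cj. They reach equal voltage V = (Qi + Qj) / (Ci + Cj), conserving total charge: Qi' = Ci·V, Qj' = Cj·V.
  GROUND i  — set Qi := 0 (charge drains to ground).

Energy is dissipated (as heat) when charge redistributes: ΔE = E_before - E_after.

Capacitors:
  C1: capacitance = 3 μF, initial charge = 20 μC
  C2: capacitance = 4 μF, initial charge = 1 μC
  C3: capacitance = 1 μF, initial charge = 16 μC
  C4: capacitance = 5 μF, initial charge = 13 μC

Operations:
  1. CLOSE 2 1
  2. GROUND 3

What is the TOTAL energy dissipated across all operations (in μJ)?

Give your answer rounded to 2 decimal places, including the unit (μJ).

Initial: C1(3μF, Q=20μC, V=6.67V), C2(4μF, Q=1μC, V=0.25V), C3(1μF, Q=16μC, V=16.00V), C4(5μF, Q=13μC, V=2.60V)
Op 1: CLOSE 2-1: Q_total=21.00, C_total=7.00, V=3.00; Q2=12.00, Q1=9.00; dissipated=35.292
Op 2: GROUND 3: Q3=0; energy lost=128.000
Total dissipated: 163.292 μJ

Answer: 163.29 μJ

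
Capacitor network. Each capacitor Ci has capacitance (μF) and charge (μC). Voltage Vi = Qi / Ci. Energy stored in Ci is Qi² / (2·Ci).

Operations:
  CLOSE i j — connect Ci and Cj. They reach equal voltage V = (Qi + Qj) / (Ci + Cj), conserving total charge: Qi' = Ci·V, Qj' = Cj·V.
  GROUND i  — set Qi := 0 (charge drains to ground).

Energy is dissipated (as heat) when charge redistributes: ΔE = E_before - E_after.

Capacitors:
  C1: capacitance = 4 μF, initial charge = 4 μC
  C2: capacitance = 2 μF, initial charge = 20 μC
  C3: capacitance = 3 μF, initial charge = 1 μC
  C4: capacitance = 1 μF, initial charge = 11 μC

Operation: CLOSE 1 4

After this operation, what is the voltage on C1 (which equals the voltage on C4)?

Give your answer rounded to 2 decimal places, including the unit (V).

Answer: 3.00 V

Derivation:
Initial: C1(4μF, Q=4μC, V=1.00V), C2(2μF, Q=20μC, V=10.00V), C3(3μF, Q=1μC, V=0.33V), C4(1μF, Q=11μC, V=11.00V)
Op 1: CLOSE 1-4: Q_total=15.00, C_total=5.00, V=3.00; Q1=12.00, Q4=3.00; dissipated=40.000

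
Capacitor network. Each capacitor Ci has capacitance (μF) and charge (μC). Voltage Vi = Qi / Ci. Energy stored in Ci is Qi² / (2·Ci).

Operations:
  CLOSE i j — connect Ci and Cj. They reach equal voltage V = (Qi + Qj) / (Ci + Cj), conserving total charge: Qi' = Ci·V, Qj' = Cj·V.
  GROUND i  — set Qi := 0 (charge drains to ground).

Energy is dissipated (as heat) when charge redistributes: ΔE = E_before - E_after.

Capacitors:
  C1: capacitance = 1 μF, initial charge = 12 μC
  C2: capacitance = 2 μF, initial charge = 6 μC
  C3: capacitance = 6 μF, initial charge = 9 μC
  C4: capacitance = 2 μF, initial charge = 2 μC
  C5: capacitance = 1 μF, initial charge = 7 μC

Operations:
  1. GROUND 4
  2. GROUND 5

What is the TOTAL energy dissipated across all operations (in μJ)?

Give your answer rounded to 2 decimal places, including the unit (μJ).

Initial: C1(1μF, Q=12μC, V=12.00V), C2(2μF, Q=6μC, V=3.00V), C3(6μF, Q=9μC, V=1.50V), C4(2μF, Q=2μC, V=1.00V), C5(1μF, Q=7μC, V=7.00V)
Op 1: GROUND 4: Q4=0; energy lost=1.000
Op 2: GROUND 5: Q5=0; energy lost=24.500
Total dissipated: 25.500 μJ

Answer: 25.50 μJ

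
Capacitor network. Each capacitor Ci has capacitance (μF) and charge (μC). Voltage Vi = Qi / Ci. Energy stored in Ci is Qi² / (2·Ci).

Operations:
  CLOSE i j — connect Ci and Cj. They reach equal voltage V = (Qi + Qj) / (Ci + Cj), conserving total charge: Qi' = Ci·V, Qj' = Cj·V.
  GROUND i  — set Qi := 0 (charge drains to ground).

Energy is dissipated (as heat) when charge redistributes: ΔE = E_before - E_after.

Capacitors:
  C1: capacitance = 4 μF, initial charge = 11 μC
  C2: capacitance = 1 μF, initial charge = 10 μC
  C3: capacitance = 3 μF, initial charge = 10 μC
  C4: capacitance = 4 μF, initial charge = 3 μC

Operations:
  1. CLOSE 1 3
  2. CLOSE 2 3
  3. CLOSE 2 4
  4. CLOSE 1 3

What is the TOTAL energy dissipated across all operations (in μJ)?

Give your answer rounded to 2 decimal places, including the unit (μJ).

Initial: C1(4μF, Q=11μC, V=2.75V), C2(1μF, Q=10μC, V=10.00V), C3(3μF, Q=10μC, V=3.33V), C4(4μF, Q=3μC, V=0.75V)
Op 1: CLOSE 1-3: Q_total=21.00, C_total=7.00, V=3.00; Q1=12.00, Q3=9.00; dissipated=0.292
Op 2: CLOSE 2-3: Q_total=19.00, C_total=4.00, V=4.75; Q2=4.75, Q3=14.25; dissipated=18.375
Op 3: CLOSE 2-4: Q_total=7.75, C_total=5.00, V=1.55; Q2=1.55, Q4=6.20; dissipated=6.400
Op 4: CLOSE 1-3: Q_total=26.25, C_total=7.00, V=3.75; Q1=15.00, Q3=11.25; dissipated=2.625
Total dissipated: 27.692 μJ

Answer: 27.69 μJ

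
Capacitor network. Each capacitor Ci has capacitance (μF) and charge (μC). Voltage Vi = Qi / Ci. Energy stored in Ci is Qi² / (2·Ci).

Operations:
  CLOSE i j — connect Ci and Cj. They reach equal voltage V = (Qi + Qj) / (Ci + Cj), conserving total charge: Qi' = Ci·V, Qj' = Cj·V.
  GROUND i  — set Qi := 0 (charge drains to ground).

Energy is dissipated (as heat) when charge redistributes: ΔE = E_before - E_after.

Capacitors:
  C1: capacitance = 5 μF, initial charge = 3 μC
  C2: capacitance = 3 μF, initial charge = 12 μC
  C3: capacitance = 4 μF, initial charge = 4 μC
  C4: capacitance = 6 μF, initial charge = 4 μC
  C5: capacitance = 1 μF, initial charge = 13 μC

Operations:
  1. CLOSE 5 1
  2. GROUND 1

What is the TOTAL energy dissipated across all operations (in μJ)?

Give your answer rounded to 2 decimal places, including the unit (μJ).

Initial: C1(5μF, Q=3μC, V=0.60V), C2(3μF, Q=12μC, V=4.00V), C3(4μF, Q=4μC, V=1.00V), C4(6μF, Q=4μC, V=0.67V), C5(1μF, Q=13μC, V=13.00V)
Op 1: CLOSE 5-1: Q_total=16.00, C_total=6.00, V=2.67; Q5=2.67, Q1=13.33; dissipated=64.067
Op 2: GROUND 1: Q1=0; energy lost=17.778
Total dissipated: 81.844 μJ

Answer: 81.84 μJ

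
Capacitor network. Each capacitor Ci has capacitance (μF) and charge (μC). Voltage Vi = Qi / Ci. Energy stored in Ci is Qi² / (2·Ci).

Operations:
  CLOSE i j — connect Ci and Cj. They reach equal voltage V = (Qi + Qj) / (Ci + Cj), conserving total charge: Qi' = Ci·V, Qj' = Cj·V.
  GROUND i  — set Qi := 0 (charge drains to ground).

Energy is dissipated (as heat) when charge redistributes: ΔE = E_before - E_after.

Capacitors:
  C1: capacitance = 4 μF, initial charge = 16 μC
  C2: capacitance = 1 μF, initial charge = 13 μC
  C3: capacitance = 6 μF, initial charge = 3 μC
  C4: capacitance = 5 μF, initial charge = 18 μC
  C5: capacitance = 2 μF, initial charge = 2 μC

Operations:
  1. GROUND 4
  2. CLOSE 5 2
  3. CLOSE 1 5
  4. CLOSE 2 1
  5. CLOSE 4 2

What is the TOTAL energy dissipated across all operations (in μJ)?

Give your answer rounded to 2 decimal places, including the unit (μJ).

Answer: 89.56 μJ

Derivation:
Initial: C1(4μF, Q=16μC, V=4.00V), C2(1μF, Q=13μC, V=13.00V), C3(6μF, Q=3μC, V=0.50V), C4(5μF, Q=18μC, V=3.60V), C5(2μF, Q=2μC, V=1.00V)
Op 1: GROUND 4: Q4=0; energy lost=32.400
Op 2: CLOSE 5-2: Q_total=15.00, C_total=3.00, V=5.00; Q5=10.00, Q2=5.00; dissipated=48.000
Op 3: CLOSE 1-5: Q_total=26.00, C_total=6.00, V=4.33; Q1=17.33, Q5=8.67; dissipated=0.667
Op 4: CLOSE 2-1: Q_total=22.33, C_total=5.00, V=4.47; Q2=4.47, Q1=17.87; dissipated=0.178
Op 5: CLOSE 4-2: Q_total=4.47, C_total=6.00, V=0.74; Q4=3.72, Q2=0.74; dissipated=8.313
Total dissipated: 89.557 μJ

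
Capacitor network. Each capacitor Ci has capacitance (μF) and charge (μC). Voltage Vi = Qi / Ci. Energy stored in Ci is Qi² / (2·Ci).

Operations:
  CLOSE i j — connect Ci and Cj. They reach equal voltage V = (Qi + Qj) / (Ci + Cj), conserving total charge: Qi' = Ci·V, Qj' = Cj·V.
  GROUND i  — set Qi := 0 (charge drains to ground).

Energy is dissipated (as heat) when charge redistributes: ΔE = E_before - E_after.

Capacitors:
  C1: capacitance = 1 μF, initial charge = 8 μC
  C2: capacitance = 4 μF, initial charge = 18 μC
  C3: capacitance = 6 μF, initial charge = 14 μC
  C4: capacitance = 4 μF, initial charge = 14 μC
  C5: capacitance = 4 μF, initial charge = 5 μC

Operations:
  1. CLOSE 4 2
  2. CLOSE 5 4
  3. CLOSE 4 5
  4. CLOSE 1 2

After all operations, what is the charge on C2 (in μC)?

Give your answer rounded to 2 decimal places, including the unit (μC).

Answer: 19.20 μC

Derivation:
Initial: C1(1μF, Q=8μC, V=8.00V), C2(4μF, Q=18μC, V=4.50V), C3(6μF, Q=14μC, V=2.33V), C4(4μF, Q=14μC, V=3.50V), C5(4μF, Q=5μC, V=1.25V)
Op 1: CLOSE 4-2: Q_total=32.00, C_total=8.00, V=4.00; Q4=16.00, Q2=16.00; dissipated=1.000
Op 2: CLOSE 5-4: Q_total=21.00, C_total=8.00, V=2.62; Q5=10.50, Q4=10.50; dissipated=7.562
Op 3: CLOSE 4-5: Q_total=21.00, C_total=8.00, V=2.62; Q4=10.50, Q5=10.50; dissipated=0.000
Op 4: CLOSE 1-2: Q_total=24.00, C_total=5.00, V=4.80; Q1=4.80, Q2=19.20; dissipated=6.400
Final charges: Q1=4.80, Q2=19.20, Q3=14.00, Q4=10.50, Q5=10.50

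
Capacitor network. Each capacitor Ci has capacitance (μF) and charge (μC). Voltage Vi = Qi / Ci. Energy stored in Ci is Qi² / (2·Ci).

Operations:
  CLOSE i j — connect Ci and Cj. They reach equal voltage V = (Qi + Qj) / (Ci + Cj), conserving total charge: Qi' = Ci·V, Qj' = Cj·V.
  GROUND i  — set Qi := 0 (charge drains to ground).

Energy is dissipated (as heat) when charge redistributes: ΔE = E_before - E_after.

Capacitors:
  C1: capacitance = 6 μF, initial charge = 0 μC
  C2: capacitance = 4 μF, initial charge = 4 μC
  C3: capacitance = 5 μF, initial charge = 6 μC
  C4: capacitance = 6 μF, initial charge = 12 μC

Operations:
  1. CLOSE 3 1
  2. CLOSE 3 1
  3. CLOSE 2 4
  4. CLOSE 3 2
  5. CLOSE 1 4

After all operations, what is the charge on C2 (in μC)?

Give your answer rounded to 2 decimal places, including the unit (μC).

Answer: 4.06 μC

Derivation:
Initial: C1(6μF, Q=0μC, V=0.00V), C2(4μF, Q=4μC, V=1.00V), C3(5μF, Q=6μC, V=1.20V), C4(6μF, Q=12μC, V=2.00V)
Op 1: CLOSE 3-1: Q_total=6.00, C_total=11.00, V=0.55; Q3=2.73, Q1=3.27; dissipated=1.964
Op 2: CLOSE 3-1: Q_total=6.00, C_total=11.00, V=0.55; Q3=2.73, Q1=3.27; dissipated=0.000
Op 3: CLOSE 2-4: Q_total=16.00, C_total=10.00, V=1.60; Q2=6.40, Q4=9.60; dissipated=1.200
Op 4: CLOSE 3-2: Q_total=9.13, C_total=9.00, V=1.01; Q3=5.07, Q2=4.06; dissipated=1.236
Op 5: CLOSE 1-4: Q_total=12.87, C_total=12.00, V=1.07; Q1=6.44, Q4=6.44; dissipated=1.668
Final charges: Q1=6.44, Q2=4.06, Q3=5.07, Q4=6.44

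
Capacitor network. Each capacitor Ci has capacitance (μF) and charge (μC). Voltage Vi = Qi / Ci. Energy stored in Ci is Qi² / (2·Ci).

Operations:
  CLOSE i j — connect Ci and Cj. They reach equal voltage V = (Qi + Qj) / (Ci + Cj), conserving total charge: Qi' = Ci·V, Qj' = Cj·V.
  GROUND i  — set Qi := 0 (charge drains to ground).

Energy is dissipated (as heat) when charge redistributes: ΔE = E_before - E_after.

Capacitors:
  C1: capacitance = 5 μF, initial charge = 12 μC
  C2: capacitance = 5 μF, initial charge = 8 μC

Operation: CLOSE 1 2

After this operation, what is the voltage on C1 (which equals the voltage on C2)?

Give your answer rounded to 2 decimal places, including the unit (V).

Initial: C1(5μF, Q=12μC, V=2.40V), C2(5μF, Q=8μC, V=1.60V)
Op 1: CLOSE 1-2: Q_total=20.00, C_total=10.00, V=2.00; Q1=10.00, Q2=10.00; dissipated=0.800

Answer: 2.00 V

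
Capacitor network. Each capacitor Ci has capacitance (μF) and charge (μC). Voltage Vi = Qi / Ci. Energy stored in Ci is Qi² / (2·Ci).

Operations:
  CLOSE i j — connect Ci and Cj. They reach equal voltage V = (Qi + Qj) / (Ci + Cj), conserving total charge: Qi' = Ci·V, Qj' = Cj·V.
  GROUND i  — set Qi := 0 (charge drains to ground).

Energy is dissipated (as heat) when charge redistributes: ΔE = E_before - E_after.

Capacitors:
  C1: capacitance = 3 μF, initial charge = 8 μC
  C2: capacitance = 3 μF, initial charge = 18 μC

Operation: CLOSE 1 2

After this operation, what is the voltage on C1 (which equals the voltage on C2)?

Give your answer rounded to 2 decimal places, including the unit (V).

Initial: C1(3μF, Q=8μC, V=2.67V), C2(3μF, Q=18μC, V=6.00V)
Op 1: CLOSE 1-2: Q_total=26.00, C_total=6.00, V=4.33; Q1=13.00, Q2=13.00; dissipated=8.333

Answer: 4.33 V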